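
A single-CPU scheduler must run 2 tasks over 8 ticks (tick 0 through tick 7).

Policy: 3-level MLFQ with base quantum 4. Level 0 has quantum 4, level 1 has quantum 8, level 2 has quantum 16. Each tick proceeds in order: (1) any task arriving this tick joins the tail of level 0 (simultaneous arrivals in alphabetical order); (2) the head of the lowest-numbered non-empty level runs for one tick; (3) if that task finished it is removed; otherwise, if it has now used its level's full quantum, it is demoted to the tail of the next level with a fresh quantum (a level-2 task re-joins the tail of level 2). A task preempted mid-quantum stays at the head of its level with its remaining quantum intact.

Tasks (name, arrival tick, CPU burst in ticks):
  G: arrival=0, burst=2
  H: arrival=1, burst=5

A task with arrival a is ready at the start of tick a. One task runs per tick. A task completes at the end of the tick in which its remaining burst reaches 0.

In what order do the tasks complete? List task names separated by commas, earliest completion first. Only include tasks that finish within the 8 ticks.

t=0: L0/L1/L2 = G/-/- → run G
t=1: L0/L1/L2 = GH/-/- → run G
t=2: L0/L1/L2 = H/-/- → run H
t=3: L0/L1/L2 = H/-/- → run H
t=4: L0/L1/L2 = H/-/- → run H
t=5: L0/L1/L2 = H/-/- → run H
t=6: L0/L1/L2 = -/H/- → run H
t=7: (idle)

completion order = G, H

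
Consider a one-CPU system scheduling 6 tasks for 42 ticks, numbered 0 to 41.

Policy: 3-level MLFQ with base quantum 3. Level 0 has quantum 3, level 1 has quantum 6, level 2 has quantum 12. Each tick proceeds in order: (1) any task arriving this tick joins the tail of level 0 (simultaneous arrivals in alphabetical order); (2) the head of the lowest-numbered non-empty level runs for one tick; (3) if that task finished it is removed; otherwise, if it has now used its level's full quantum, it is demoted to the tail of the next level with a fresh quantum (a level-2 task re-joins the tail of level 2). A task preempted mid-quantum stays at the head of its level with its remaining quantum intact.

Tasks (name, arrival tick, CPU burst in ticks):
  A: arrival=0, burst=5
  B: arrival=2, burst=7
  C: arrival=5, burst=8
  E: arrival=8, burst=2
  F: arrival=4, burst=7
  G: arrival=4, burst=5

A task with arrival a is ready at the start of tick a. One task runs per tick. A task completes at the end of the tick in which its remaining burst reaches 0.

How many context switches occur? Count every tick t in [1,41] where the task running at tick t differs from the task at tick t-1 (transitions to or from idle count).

context switches = 11

t=0: L0/L1/L2 = A/-/- → run A
t=1: L0/L1/L2 = A/-/- → run A
t=2: L0/L1/L2 = AB/-/- → run A
t=3: L0/L1/L2 = B/A/- → run B
t=4: L0/L1/L2 = BFG/A/- → run B
t=5: L0/L1/L2 = BFGC/A/- → run B
t=6: L0/L1/L2 = FGC/AB/- → run F
t=7: L0/L1/L2 = FGC/AB/- → run F
t=8: L0/L1/L2 = FGCE/AB/- → run F
t=9: L0/L1/L2 = GCE/ABF/- → run G
t=10: L0/L1/L2 = GCE/ABF/- → run G
t=11: L0/L1/L2 = GCE/ABF/- → run G
t=12: L0/L1/L2 = CE/ABFG/- → run C
t=13: L0/L1/L2 = CE/ABFG/- → run C
t=14: L0/L1/L2 = CE/ABFG/- → run C
t=15: L0/L1/L2 = E/ABFGC/- → run E
t=16: L0/L1/L2 = E/ABFGC/- → run E
t=17: L0/L1/L2 = -/ABFGC/- → run A
t=18: L0/L1/L2 = -/ABFGC/- → run A
t=19: L0/L1/L2 = -/BFGC/- → run B
t=20: L0/L1/L2 = -/BFGC/- → run B
t=21: L0/L1/L2 = -/BFGC/- → run B
t=22: L0/L1/L2 = -/BFGC/- → run B
t=23: L0/L1/L2 = -/FGC/- → run F
t=24: L0/L1/L2 = -/FGC/- → run F
t=25: L0/L1/L2 = -/FGC/- → run F
t=26: L0/L1/L2 = -/FGC/- → run F
t=27: L0/L1/L2 = -/GC/- → run G
t=28: L0/L1/L2 = -/GC/- → run G
t=29: L0/L1/L2 = -/C/- → run C
t=30: L0/L1/L2 = -/C/- → run C
t=31: L0/L1/L2 = -/C/- → run C
t=32: L0/L1/L2 = -/C/- → run C
t=33: L0/L1/L2 = -/C/- → run C
t=34: (idle)
t=35: (idle)
t=36: (idle)
t=37: (idle)
t=38: (idle)
t=39: (idle)
t=40: (idle)
t=41: (idle)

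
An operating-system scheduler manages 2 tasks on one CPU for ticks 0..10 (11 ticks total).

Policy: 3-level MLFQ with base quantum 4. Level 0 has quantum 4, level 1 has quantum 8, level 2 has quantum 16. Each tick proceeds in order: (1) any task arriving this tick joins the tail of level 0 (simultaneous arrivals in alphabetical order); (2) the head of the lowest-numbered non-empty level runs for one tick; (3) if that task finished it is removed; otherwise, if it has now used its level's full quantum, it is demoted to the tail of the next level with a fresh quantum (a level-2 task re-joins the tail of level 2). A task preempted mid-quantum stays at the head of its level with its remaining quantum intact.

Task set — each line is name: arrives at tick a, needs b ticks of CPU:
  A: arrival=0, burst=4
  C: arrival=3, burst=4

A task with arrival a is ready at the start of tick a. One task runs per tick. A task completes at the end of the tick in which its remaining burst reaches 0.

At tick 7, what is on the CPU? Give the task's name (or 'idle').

t=0: L0/L1/L2 = A/-/- → run A
t=1: L0/L1/L2 = A/-/- → run A
t=2: L0/L1/L2 = A/-/- → run A
t=3: L0/L1/L2 = AC/-/- → run A
t=4: L0/L1/L2 = C/-/- → run C
t=5: L0/L1/L2 = C/-/- → run C
t=6: L0/L1/L2 = C/-/- → run C
t=7: L0/L1/L2 = C/-/- → run C
t=8: (idle)
t=9: (idle)
t=10: (idle)

running at tick 7 = C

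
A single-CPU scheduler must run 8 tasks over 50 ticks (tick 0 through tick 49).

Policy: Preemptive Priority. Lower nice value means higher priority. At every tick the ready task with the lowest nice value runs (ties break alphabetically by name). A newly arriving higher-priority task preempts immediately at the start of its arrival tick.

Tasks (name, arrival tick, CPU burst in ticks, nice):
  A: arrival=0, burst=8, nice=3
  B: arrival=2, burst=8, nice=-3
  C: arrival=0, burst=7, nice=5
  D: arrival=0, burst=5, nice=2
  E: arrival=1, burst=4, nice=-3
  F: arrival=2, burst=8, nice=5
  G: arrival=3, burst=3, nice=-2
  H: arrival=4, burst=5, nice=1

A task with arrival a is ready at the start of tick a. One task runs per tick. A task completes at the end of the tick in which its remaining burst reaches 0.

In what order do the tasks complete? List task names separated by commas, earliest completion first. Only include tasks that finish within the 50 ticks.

completion order = B, E, G, H, D, A, C, F

t=0: ready={A,C,D} → run D
t=1: ready={A,C,D,E} → run E
t=2: ready={A,B,C,D,E,F} → run B
t=3: ready={A,B,C,D,E,F,G} → run B
t=4: ready={A,B,C,D,E,F,G,H} → run B
t=5: ready={A,B,C,D,E,F,G,H} → run B
t=6: ready={A,B,C,D,E,F,G,H} → run B
t=7: ready={A,B,C,D,E,F,G,H} → run B
t=8: ready={A,B,C,D,E,F,G,H} → run B
t=9: ready={A,B,C,D,E,F,G,H} → run B
t=10: ready={A,C,D,E,F,G,H} → run E
t=11: ready={A,C,D,E,F,G,H} → run E
t=12: ready={A,C,D,E,F,G,H} → run E
t=13: ready={A,C,D,F,G,H} → run G
t=14: ready={A,C,D,F,G,H} → run G
t=15: ready={A,C,D,F,G,H} → run G
t=16: ready={A,C,D,F,H} → run H
t=17: ready={A,C,D,F,H} → run H
t=18: ready={A,C,D,F,H} → run H
t=19: ready={A,C,D,F,H} → run H
t=20: ready={A,C,D,F,H} → run H
t=21: ready={A,C,D,F} → run D
t=22: ready={A,C,D,F} → run D
t=23: ready={A,C,D,F} → run D
t=24: ready={A,C,D,F} → run D
t=25: ready={A,C,F} → run A
t=26: ready={A,C,F} → run A
t=27: ready={A,C,F} → run A
t=28: ready={A,C,F} → run A
t=29: ready={A,C,F} → run A
t=30: ready={A,C,F} → run A
t=31: ready={A,C,F} → run A
t=32: ready={A,C,F} → run A
t=33: ready={C,F} → run C
t=34: ready={C,F} → run C
t=35: ready={C,F} → run C
t=36: ready={C,F} → run C
t=37: ready={C,F} → run C
t=38: ready={C,F} → run C
t=39: ready={C,F} → run C
t=40: ready={F} → run F
t=41: ready={F} → run F
t=42: ready={F} → run F
t=43: ready={F} → run F
t=44: ready={F} → run F
t=45: ready={F} → run F
t=46: ready={F} → run F
t=47: ready={F} → run F
t=48: (idle)
t=49: (idle)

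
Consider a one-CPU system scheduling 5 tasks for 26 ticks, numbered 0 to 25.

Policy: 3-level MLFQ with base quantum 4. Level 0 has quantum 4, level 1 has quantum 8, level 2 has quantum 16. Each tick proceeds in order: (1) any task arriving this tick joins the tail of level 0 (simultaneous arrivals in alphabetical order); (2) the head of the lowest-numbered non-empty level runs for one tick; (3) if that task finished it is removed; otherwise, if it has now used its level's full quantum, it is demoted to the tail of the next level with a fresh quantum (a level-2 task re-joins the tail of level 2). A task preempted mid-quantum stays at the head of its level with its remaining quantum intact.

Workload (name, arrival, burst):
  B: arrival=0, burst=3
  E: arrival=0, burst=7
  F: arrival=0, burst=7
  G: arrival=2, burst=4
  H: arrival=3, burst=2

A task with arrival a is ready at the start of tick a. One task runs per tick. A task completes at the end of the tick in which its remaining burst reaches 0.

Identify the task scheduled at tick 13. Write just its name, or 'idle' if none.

t=0: L0/L1/L2 = BEF/-/- → run B
t=1: L0/L1/L2 = BEF/-/- → run B
t=2: L0/L1/L2 = BEFG/-/- → run B
t=3: L0/L1/L2 = EFGH/-/- → run E
t=4: L0/L1/L2 = EFGH/-/- → run E
t=5: L0/L1/L2 = EFGH/-/- → run E
t=6: L0/L1/L2 = EFGH/-/- → run E
t=7: L0/L1/L2 = FGH/E/- → run F
t=8: L0/L1/L2 = FGH/E/- → run F
t=9: L0/L1/L2 = FGH/E/- → run F
t=10: L0/L1/L2 = FGH/E/- → run F
t=11: L0/L1/L2 = GH/EF/- → run G
t=12: L0/L1/L2 = GH/EF/- → run G
t=13: L0/L1/L2 = GH/EF/- → run G
t=14: L0/L1/L2 = GH/EF/- → run G
t=15: L0/L1/L2 = H/EF/- → run H
t=16: L0/L1/L2 = H/EF/- → run H
t=17: L0/L1/L2 = -/EF/- → run E
t=18: L0/L1/L2 = -/EF/- → run E
t=19: L0/L1/L2 = -/EF/- → run E
t=20: L0/L1/L2 = -/F/- → run F
t=21: L0/L1/L2 = -/F/- → run F
t=22: L0/L1/L2 = -/F/- → run F
t=23: (idle)
t=24: (idle)
t=25: (idle)

running at tick 13 = G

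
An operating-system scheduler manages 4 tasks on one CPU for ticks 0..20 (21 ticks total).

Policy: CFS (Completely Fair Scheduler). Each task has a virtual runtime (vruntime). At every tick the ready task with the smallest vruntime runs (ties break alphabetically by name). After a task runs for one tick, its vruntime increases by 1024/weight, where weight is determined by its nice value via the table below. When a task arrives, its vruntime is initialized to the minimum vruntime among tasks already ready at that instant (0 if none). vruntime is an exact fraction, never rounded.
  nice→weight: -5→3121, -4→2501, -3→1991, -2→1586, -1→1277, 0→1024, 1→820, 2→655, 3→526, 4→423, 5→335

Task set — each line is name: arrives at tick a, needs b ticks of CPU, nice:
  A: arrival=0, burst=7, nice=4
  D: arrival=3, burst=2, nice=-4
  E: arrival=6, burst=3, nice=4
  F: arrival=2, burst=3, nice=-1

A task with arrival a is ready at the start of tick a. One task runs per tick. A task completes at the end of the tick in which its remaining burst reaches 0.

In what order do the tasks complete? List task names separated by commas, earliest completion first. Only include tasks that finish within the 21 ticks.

completion order = D, F, E, A

t=0: vr[A=0] → run A
t=1: vr[A=1024/423] → run A
t=2: vr[A=2048/423 F=2048/423] → run A
t=3: vr[A=1024/141 D=2048/423 F=2048/423] → run D
t=4: vr[A=1024/141 D=5555200/1057923 F=2048/423] → run F
t=5: vr[A=1024/141 D=5555200/1057923 F=3048448/540171] → run D
t=6: vr[A=1024/141 E=3048448/540171 F=3048448/540171] → run E
t=7: vr[A=1024/141 E=1452032/180057 F=3048448/540171] → run F
t=8: vr[A=1024/141 E=1452032/180057 F=3481600/540171] → run F
t=9: vr[A=1024/141 E=1452032/180057] → run A
t=10: vr[A=4096/423 E=1452032/180057] → run E
t=11: vr[A=4096/423 E=5663744/540171] → run A
t=12: vr[A=5120/423 E=5663744/540171] → run E
t=13: vr[A=5120/423] → run A
t=14: vr[A=2048/141] → run A
t=15: (idle)
t=16: (idle)
t=17: (idle)
t=18: (idle)
t=19: (idle)
t=20: (idle)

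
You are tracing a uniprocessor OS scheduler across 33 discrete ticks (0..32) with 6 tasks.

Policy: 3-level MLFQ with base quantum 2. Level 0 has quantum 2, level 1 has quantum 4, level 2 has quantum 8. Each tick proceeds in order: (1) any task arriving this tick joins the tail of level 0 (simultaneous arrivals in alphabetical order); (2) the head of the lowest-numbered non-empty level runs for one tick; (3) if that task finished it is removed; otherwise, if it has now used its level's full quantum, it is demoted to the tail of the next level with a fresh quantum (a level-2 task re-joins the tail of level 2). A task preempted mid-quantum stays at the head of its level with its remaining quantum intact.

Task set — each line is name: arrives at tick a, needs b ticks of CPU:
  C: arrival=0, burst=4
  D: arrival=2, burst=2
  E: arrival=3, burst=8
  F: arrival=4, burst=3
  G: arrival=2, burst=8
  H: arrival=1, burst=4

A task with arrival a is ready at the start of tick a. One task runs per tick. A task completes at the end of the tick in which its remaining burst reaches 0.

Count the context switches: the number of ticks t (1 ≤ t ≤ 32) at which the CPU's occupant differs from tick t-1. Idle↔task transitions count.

context switches = 13

t=0: L0/L1/L2 = C/-/- → run C
t=1: L0/L1/L2 = CH/-/- → run C
t=2: L0/L1/L2 = HDG/C/- → run H
t=3: L0/L1/L2 = HDGE/C/- → run H
t=4: L0/L1/L2 = DGEF/CH/- → run D
t=5: L0/L1/L2 = DGEF/CH/- → run D
t=6: L0/L1/L2 = GEF/CH/- → run G
t=7: L0/L1/L2 = GEF/CH/- → run G
t=8: L0/L1/L2 = EF/CHG/- → run E
t=9: L0/L1/L2 = EF/CHG/- → run E
t=10: L0/L1/L2 = F/CHGE/- → run F
t=11: L0/L1/L2 = F/CHGE/- → run F
t=12: L0/L1/L2 = -/CHGEF/- → run C
t=13: L0/L1/L2 = -/CHGEF/- → run C
t=14: L0/L1/L2 = -/HGEF/- → run H
t=15: L0/L1/L2 = -/HGEF/- → run H
t=16: L0/L1/L2 = -/GEF/- → run G
t=17: L0/L1/L2 = -/GEF/- → run G
t=18: L0/L1/L2 = -/GEF/- → run G
t=19: L0/L1/L2 = -/GEF/- → run G
t=20: L0/L1/L2 = -/EF/G → run E
t=21: L0/L1/L2 = -/EF/G → run E
t=22: L0/L1/L2 = -/EF/G → run E
t=23: L0/L1/L2 = -/EF/G → run E
t=24: L0/L1/L2 = -/F/GE → run F
t=25: L0/L1/L2 = -/-/GE → run G
t=26: L0/L1/L2 = -/-/GE → run G
t=27: L0/L1/L2 = -/-/E → run E
t=28: L0/L1/L2 = -/-/E → run E
t=29: (idle)
t=30: (idle)
t=31: (idle)
t=32: (idle)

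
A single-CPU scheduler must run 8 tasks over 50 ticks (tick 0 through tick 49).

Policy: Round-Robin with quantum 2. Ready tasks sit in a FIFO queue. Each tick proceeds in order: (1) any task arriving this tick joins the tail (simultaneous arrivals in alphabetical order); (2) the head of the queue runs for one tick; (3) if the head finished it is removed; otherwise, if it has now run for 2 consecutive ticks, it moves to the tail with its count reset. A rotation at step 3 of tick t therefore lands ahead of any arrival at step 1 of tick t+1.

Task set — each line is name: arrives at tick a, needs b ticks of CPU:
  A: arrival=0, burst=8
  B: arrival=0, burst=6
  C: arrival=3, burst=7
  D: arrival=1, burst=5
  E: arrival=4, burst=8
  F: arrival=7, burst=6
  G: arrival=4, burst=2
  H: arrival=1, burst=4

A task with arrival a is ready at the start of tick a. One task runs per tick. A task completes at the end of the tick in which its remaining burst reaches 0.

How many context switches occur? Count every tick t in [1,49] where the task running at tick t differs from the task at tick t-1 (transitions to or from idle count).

context switches = 24

t=0: queue=[A,B] q_used=0 → run A
t=1: queue=[A,B,D,H] q_used=1 → run A
t=2: queue=[B,D,H,A] q_used=0 → run B
t=3: queue=[B,D,H,A,C] q_used=1 → run B
t=4: queue=[D,H,A,C,B,E,G] q_used=0 → run D
t=5: queue=[D,H,A,C,B,E,G] q_used=1 → run D
t=6: queue=[H,A,C,B,E,G,D] q_used=0 → run H
t=7: queue=[H,A,C,B,E,G,D,F] q_used=1 → run H
t=8: queue=[A,C,B,E,G,D,F,H] q_used=0 → run A
t=9: queue=[A,C,B,E,G,D,F,H] q_used=1 → run A
t=10: queue=[C,B,E,G,D,F,H,A] q_used=0 → run C
t=11: queue=[C,B,E,G,D,F,H,A] q_used=1 → run C
t=12: queue=[B,E,G,D,F,H,A,C] q_used=0 → run B
t=13: queue=[B,E,G,D,F,H,A,C] q_used=1 → run B
t=14: queue=[E,G,D,F,H,A,C,B] q_used=0 → run E
t=15: queue=[E,G,D,F,H,A,C,B] q_used=1 → run E
t=16: queue=[G,D,F,H,A,C,B,E] q_used=0 → run G
t=17: queue=[G,D,F,H,A,C,B,E] q_used=1 → run G
t=18: queue=[D,F,H,A,C,B,E] q_used=0 → run D
t=19: queue=[D,F,H,A,C,B,E] q_used=1 → run D
t=20: queue=[F,H,A,C,B,E,D] q_used=0 → run F
t=21: queue=[F,H,A,C,B,E,D] q_used=1 → run F
t=22: queue=[H,A,C,B,E,D,F] q_used=0 → run H
t=23: queue=[H,A,C,B,E,D,F] q_used=1 → run H
t=24: queue=[A,C,B,E,D,F] q_used=0 → run A
t=25: queue=[A,C,B,E,D,F] q_used=1 → run A
t=26: queue=[C,B,E,D,F,A] q_used=0 → run C
t=27: queue=[C,B,E,D,F,A] q_used=1 → run C
t=28: queue=[B,E,D,F,A,C] q_used=0 → run B
t=29: queue=[B,E,D,F,A,C] q_used=1 → run B
t=30: queue=[E,D,F,A,C] q_used=0 → run E
t=31: queue=[E,D,F,A,C] q_used=1 → run E
t=32: queue=[D,F,A,C,E] q_used=0 → run D
t=33: queue=[F,A,C,E] q_used=0 → run F
t=34: queue=[F,A,C,E] q_used=1 → run F
t=35: queue=[A,C,E,F] q_used=0 → run A
t=36: queue=[A,C,E,F] q_used=1 → run A
t=37: queue=[C,E,F] q_used=0 → run C
t=38: queue=[C,E,F] q_used=1 → run C
t=39: queue=[E,F,C] q_used=0 → run E
t=40: queue=[E,F,C] q_used=1 → run E
t=41: queue=[F,C,E] q_used=0 → run F
t=42: queue=[F,C,E] q_used=1 → run F
t=43: queue=[C,E] q_used=0 → run C
t=44: queue=[E] q_used=0 → run E
t=45: queue=[E] q_used=1 → run E
t=46: (idle)
t=47: (idle)
t=48: (idle)
t=49: (idle)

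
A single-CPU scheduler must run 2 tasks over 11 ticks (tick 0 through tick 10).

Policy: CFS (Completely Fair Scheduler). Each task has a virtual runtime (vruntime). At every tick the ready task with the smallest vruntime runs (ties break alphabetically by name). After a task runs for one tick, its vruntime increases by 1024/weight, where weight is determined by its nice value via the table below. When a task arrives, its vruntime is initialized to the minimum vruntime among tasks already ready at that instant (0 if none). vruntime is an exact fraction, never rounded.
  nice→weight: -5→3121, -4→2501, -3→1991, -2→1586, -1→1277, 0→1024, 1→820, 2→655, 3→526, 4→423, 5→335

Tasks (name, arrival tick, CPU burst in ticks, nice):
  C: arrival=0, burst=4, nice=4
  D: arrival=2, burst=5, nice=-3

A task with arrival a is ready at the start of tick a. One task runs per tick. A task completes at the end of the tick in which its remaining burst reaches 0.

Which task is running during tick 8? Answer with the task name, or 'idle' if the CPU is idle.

running at tick 8 = C

t=0: vr[C=0] → run C
t=1: vr[C=1024/423] → run C
t=2: vr[C=2048/423 D=2048/423] → run C
t=3: vr[C=1024/141 D=2048/423] → run D
t=4: vr[C=1024/141 D=4510720/842193] → run D
t=5: vr[C=1024/141 D=4943872/842193] → run D
t=6: vr[C=1024/141 D=5377024/842193] → run D
t=7: vr[C=1024/141 D=5810176/842193] → run D
t=8: vr[C=1024/141] → run C
t=9: (idle)
t=10: (idle)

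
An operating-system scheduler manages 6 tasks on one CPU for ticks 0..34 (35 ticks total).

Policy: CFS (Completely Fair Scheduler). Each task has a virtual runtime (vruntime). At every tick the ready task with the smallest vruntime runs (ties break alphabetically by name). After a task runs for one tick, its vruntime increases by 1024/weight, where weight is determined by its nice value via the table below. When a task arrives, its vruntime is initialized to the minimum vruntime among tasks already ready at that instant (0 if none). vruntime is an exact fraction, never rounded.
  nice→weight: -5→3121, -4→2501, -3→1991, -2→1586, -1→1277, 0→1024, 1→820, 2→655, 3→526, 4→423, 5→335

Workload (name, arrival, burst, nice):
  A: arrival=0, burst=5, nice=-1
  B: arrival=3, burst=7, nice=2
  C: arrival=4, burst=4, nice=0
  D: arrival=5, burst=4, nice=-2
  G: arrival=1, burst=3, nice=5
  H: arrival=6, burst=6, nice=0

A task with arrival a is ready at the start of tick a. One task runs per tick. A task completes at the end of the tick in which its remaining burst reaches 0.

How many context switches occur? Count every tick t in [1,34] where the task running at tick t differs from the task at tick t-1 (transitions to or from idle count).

t=0: vr[A=0] → run A
t=1: vr[A=1024/1277 G=1024/1277] → run A
t=2: vr[A=2048/1277 G=1024/1277] → run G
t=3: vr[A=2048/1277 B=2048/1277 G=1650688/427795] → run A
t=4: vr[A=3072/1277 B=2048/1277 C=2048/1277 G=1650688/427795] → run B
t=5: vr[A=3072/1277 B=2649088/836435 C=2048/1277 D=2048/1277 G=1650688/427795] → run C
t=6: vr[A=3072/1277 B=2649088/836435 C=3325/1277 D=2048/1277 G=1650688/427795 H=2048/1277] → run D
t=7: vr[A=3072/1277 B=2649088/836435 C=3325/1277 D=2277888/1012661 G=1650688/427795 H=2048/1277] → run H
t=8: vr[A=3072/1277 B=2649088/836435 C=3325/1277 D=2277888/1012661 G=1650688/427795 H=3325/1277] → run D
t=9: vr[A=3072/1277 B=2649088/836435 C=3325/1277 D=2931712/1012661 G=1650688/427795 H=3325/1277] → run A
t=10: vr[A=4096/1277 B=2649088/836435 C=3325/1277 D=2931712/1012661 G=1650688/427795 H=3325/1277] → run C
t=11: vr[A=4096/1277 B=2649088/836435 C=4602/1277 D=2931712/1012661 G=1650688/427795 H=3325/1277] → run H
t=12: vr[A=4096/1277 B=2649088/836435 C=4602/1277 D=2931712/1012661 G=1650688/427795 H=4602/1277] → run D
t=13: vr[A=4096/1277 B=2649088/836435 C=4602/1277 D=3585536/1012661 G=1650688/427795 H=4602/1277] → run B
t=14: vr[A=4096/1277 B=3956736/836435 C=4602/1277 D=3585536/1012661 G=1650688/427795 H=4602/1277] → run A
t=15: vr[B=3956736/836435 C=4602/1277 D=3585536/1012661 G=1650688/427795 H=4602/1277] → run D
t=16: vr[B=3956736/836435 C=4602/1277 G=1650688/427795 H=4602/1277] → run C
t=17: vr[B=3956736/836435 C=5879/1277 G=1650688/427795 H=4602/1277] → run H
t=18: vr[B=3956736/836435 C=5879/1277 G=1650688/427795 H=5879/1277] → run G
t=19: vr[B=3956736/836435 C=5879/1277 G=2958336/427795 H=5879/1277] → run C
t=20: vr[B=3956736/836435 G=2958336/427795 H=5879/1277] → run H
t=21: vr[B=3956736/836435 G=2958336/427795 H=7156/1277] → run B
t=22: vr[B=5264384/836435 G=2958336/427795 H=7156/1277] → run H
t=23: vr[B=5264384/836435 G=2958336/427795 H=8433/1277] → run B
t=24: vr[B=6572032/836435 G=2958336/427795 H=8433/1277] → run H
t=25: vr[B=6572032/836435 G=2958336/427795] → run G
t=26: vr[B=6572032/836435] → run B
t=27: vr[B=1575936/167287] → run B
t=28: vr[B=9187328/836435] → run B
t=29: (idle)
t=30: (idle)
t=31: (idle)
t=32: (idle)
t=33: (idle)
t=34: (idle)

context switches = 26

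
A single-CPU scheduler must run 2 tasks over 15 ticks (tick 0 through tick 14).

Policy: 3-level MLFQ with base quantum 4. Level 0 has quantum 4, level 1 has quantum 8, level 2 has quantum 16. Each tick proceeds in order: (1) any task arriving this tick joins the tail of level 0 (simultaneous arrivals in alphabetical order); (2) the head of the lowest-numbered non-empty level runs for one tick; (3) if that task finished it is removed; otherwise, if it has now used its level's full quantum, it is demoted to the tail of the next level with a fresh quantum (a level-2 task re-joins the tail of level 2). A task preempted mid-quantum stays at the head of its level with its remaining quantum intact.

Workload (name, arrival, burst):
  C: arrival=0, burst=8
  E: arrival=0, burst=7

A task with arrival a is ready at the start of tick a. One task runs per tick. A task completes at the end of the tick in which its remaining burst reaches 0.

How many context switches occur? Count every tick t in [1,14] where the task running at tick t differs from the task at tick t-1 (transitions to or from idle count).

context switches = 3

t=0: L0/L1/L2 = CE/-/- → run C
t=1: L0/L1/L2 = CE/-/- → run C
t=2: L0/L1/L2 = CE/-/- → run C
t=3: L0/L1/L2 = CE/-/- → run C
t=4: L0/L1/L2 = E/C/- → run E
t=5: L0/L1/L2 = E/C/- → run E
t=6: L0/L1/L2 = E/C/- → run E
t=7: L0/L1/L2 = E/C/- → run E
t=8: L0/L1/L2 = -/CE/- → run C
t=9: L0/L1/L2 = -/CE/- → run C
t=10: L0/L1/L2 = -/CE/- → run C
t=11: L0/L1/L2 = -/CE/- → run C
t=12: L0/L1/L2 = -/E/- → run E
t=13: L0/L1/L2 = -/E/- → run E
t=14: L0/L1/L2 = -/E/- → run E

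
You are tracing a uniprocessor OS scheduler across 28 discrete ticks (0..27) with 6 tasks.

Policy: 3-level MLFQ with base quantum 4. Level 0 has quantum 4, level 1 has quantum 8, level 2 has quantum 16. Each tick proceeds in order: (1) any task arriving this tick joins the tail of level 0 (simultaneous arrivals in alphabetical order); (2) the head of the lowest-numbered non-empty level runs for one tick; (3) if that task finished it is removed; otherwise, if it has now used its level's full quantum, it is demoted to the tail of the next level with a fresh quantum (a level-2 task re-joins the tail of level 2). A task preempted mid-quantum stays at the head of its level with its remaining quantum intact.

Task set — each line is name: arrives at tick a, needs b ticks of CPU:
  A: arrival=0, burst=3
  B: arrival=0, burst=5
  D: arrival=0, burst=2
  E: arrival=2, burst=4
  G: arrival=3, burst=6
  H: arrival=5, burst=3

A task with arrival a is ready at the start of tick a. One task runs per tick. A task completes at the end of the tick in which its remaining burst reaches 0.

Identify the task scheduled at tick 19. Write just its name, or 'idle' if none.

t=0: L0/L1/L2 = ABD/-/- → run A
t=1: L0/L1/L2 = ABD/-/- → run A
t=2: L0/L1/L2 = ABDE/-/- → run A
t=3: L0/L1/L2 = BDEG/-/- → run B
t=4: L0/L1/L2 = BDEG/-/- → run B
t=5: L0/L1/L2 = BDEGH/-/- → run B
t=6: L0/L1/L2 = BDEGH/-/- → run B
t=7: L0/L1/L2 = DEGH/B/- → run D
t=8: L0/L1/L2 = DEGH/B/- → run D
t=9: L0/L1/L2 = EGH/B/- → run E
t=10: L0/L1/L2 = EGH/B/- → run E
t=11: L0/L1/L2 = EGH/B/- → run E
t=12: L0/L1/L2 = EGH/B/- → run E
t=13: L0/L1/L2 = GH/B/- → run G
t=14: L0/L1/L2 = GH/B/- → run G
t=15: L0/L1/L2 = GH/B/- → run G
t=16: L0/L1/L2 = GH/B/- → run G
t=17: L0/L1/L2 = H/BG/- → run H
t=18: L0/L1/L2 = H/BG/- → run H
t=19: L0/L1/L2 = H/BG/- → run H
t=20: L0/L1/L2 = -/BG/- → run B
t=21: L0/L1/L2 = -/G/- → run G
t=22: L0/L1/L2 = -/G/- → run G
t=23: (idle)
t=24: (idle)
t=25: (idle)
t=26: (idle)
t=27: (idle)

running at tick 19 = H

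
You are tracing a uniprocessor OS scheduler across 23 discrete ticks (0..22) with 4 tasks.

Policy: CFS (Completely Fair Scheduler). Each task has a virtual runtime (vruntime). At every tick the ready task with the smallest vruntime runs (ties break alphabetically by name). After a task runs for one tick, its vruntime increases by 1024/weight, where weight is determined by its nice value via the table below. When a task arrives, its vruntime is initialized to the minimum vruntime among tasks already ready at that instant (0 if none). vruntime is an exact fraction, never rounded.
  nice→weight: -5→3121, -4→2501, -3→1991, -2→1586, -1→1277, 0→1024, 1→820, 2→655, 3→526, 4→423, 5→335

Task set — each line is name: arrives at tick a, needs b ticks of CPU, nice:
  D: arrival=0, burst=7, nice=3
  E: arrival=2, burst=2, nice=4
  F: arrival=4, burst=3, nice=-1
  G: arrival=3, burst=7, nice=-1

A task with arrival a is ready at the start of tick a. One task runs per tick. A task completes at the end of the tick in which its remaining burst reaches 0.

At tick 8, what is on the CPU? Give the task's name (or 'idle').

t=0: vr[D=0] → run D
t=1: vr[D=512/263] → run D
t=2: vr[D=1024/263 E=1024/263] → run D
t=3: vr[D=1536/263 E=1024/263 G=1024/263] → run E
t=4: vr[D=1536/263 E=702464/111249 F=1024/263 G=1024/263] → run F
t=5: vr[D=1536/263 E=702464/111249 F=1576960/335851 G=1024/263] → run G
t=6: vr[D=1536/263 E=702464/111249 F=1576960/335851 G=1576960/335851] → run F
t=7: vr[D=1536/263 E=702464/111249 F=1846272/335851 G=1576960/335851] → run G
t=8: vr[D=1536/263 E=702464/111249 F=1846272/335851 G=1846272/335851] → run F
t=9: vr[D=1536/263 E=702464/111249 G=1846272/335851] → run G
t=10: vr[D=1536/263 E=702464/111249 G=2115584/335851] → run D
t=11: vr[D=2048/263 E=702464/111249 G=2115584/335851] → run G
t=12: vr[D=2048/263 E=702464/111249 G=2384896/335851] → run E
t=13: vr[D=2048/263 G=2384896/335851] → run G
t=14: vr[D=2048/263 G=2654208/335851] → run D
t=15: vr[D=2560/263 G=2654208/335851] → run G
t=16: vr[D=2560/263 G=2923520/335851] → run G
t=17: vr[D=2560/263] → run D
t=18: vr[D=3072/263] → run D
t=19: (idle)
t=20: (idle)
t=21: (idle)
t=22: (idle)

running at tick 8 = F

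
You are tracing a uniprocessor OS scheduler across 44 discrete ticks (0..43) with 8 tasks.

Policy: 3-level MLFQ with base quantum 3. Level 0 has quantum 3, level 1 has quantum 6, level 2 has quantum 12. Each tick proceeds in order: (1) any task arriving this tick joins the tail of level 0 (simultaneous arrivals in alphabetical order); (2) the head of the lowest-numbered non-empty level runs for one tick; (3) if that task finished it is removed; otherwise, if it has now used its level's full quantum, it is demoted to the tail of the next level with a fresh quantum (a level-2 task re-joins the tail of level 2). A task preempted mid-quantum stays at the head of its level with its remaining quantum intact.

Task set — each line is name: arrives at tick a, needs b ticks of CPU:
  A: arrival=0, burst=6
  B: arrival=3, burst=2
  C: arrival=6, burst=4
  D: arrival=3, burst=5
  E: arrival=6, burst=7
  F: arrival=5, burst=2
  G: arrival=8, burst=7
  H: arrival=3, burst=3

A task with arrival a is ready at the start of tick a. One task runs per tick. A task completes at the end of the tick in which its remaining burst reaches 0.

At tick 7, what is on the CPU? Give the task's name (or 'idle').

running at tick 7 = D

t=0: L0/L1/L2 = A/-/- → run A
t=1: L0/L1/L2 = A/-/- → run A
t=2: L0/L1/L2 = A/-/- → run A
t=3: L0/L1/L2 = BDH/A/- → run B
t=4: L0/L1/L2 = BDH/A/- → run B
t=5: L0/L1/L2 = DHF/A/- → run D
t=6: L0/L1/L2 = DHFCE/A/- → run D
t=7: L0/L1/L2 = DHFCE/A/- → run D
t=8: L0/L1/L2 = HFCEG/AD/- → run H
t=9: L0/L1/L2 = HFCEG/AD/- → run H
t=10: L0/L1/L2 = HFCEG/AD/- → run H
t=11: L0/L1/L2 = FCEG/AD/- → run F
t=12: L0/L1/L2 = FCEG/AD/- → run F
t=13: L0/L1/L2 = CEG/AD/- → run C
t=14: L0/L1/L2 = CEG/AD/- → run C
t=15: L0/L1/L2 = CEG/AD/- → run C
t=16: L0/L1/L2 = EG/ADC/- → run E
t=17: L0/L1/L2 = EG/ADC/- → run E
t=18: L0/L1/L2 = EG/ADC/- → run E
t=19: L0/L1/L2 = G/ADCE/- → run G
t=20: L0/L1/L2 = G/ADCE/- → run G
t=21: L0/L1/L2 = G/ADCE/- → run G
t=22: L0/L1/L2 = -/ADCEG/- → run A
t=23: L0/L1/L2 = -/ADCEG/- → run A
t=24: L0/L1/L2 = -/ADCEG/- → run A
t=25: L0/L1/L2 = -/DCEG/- → run D
t=26: L0/L1/L2 = -/DCEG/- → run D
t=27: L0/L1/L2 = -/CEG/- → run C
t=28: L0/L1/L2 = -/EG/- → run E
t=29: L0/L1/L2 = -/EG/- → run E
t=30: L0/L1/L2 = -/EG/- → run E
t=31: L0/L1/L2 = -/EG/- → run E
t=32: L0/L1/L2 = -/G/- → run G
t=33: L0/L1/L2 = -/G/- → run G
t=34: L0/L1/L2 = -/G/- → run G
t=35: L0/L1/L2 = -/G/- → run G
t=36: (idle)
t=37: (idle)
t=38: (idle)
t=39: (idle)
t=40: (idle)
t=41: (idle)
t=42: (idle)
t=43: (idle)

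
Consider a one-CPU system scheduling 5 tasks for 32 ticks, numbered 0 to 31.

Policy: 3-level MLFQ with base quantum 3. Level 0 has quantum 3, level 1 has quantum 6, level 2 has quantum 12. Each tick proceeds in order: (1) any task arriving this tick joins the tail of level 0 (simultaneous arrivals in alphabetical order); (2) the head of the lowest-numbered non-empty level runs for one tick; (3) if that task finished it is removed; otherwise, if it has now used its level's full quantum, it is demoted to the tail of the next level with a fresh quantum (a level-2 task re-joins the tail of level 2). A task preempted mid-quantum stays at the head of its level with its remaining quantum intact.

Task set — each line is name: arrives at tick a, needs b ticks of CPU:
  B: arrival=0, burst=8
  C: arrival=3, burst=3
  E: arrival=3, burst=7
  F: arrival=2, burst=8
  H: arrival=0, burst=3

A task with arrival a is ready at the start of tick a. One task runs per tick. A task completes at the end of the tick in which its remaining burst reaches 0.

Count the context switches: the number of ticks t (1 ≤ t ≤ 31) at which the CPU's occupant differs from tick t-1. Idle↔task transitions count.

t=0: L0/L1/L2 = BH/-/- → run B
t=1: L0/L1/L2 = BH/-/- → run B
t=2: L0/L1/L2 = BHF/-/- → run B
t=3: L0/L1/L2 = HFCE/B/- → run H
t=4: L0/L1/L2 = HFCE/B/- → run H
t=5: L0/L1/L2 = HFCE/B/- → run H
t=6: L0/L1/L2 = FCE/B/- → run F
t=7: L0/L1/L2 = FCE/B/- → run F
t=8: L0/L1/L2 = FCE/B/- → run F
t=9: L0/L1/L2 = CE/BF/- → run C
t=10: L0/L1/L2 = CE/BF/- → run C
t=11: L0/L1/L2 = CE/BF/- → run C
t=12: L0/L1/L2 = E/BF/- → run E
t=13: L0/L1/L2 = E/BF/- → run E
t=14: L0/L1/L2 = E/BF/- → run E
t=15: L0/L1/L2 = -/BFE/- → run B
t=16: L0/L1/L2 = -/BFE/- → run B
t=17: L0/L1/L2 = -/BFE/- → run B
t=18: L0/L1/L2 = -/BFE/- → run B
t=19: L0/L1/L2 = -/BFE/- → run B
t=20: L0/L1/L2 = -/FE/- → run F
t=21: L0/L1/L2 = -/FE/- → run F
t=22: L0/L1/L2 = -/FE/- → run F
t=23: L0/L1/L2 = -/FE/- → run F
t=24: L0/L1/L2 = -/FE/- → run F
t=25: L0/L1/L2 = -/E/- → run E
t=26: L0/L1/L2 = -/E/- → run E
t=27: L0/L1/L2 = -/E/- → run E
t=28: L0/L1/L2 = -/E/- → run E
t=29: (idle)
t=30: (idle)
t=31: (idle)

context switches = 8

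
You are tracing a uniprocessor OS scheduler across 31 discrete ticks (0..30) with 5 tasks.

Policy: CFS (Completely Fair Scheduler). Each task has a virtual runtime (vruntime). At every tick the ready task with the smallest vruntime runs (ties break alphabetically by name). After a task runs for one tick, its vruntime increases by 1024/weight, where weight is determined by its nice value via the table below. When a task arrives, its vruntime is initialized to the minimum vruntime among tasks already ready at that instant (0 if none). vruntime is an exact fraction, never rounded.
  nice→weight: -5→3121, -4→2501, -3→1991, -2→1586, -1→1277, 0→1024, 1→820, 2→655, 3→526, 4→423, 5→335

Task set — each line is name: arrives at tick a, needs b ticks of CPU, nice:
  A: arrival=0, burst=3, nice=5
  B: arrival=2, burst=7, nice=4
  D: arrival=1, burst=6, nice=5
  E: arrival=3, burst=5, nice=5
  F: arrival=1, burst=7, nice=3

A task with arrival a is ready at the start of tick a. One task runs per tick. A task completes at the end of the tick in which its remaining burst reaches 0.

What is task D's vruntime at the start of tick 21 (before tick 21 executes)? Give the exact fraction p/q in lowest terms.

t=0: vr[A=0] → run A
t=1: vr[A=1024/335 D=1024/335 F=1024/335] → run A
t=2: vr[A=2048/335 B=1024/335 D=1024/335 F=1024/335] → run B
t=3: vr[A=2048/335 B=776192/141705 D=1024/335 E=1024/335 F=1024/335] → run D
t=4: vr[A=2048/335 B=776192/141705 D=2048/335 E=1024/335 F=1024/335] → run E
t=5: vr[A=2048/335 B=776192/141705 D=2048/335 E=2048/335 F=1024/335] → run F
t=6: vr[A=2048/335 B=776192/141705 D=2048/335 E=2048/335 F=440832/88105] → run F
t=7: vr[A=2048/335 B=776192/141705 D=2048/335 E=2048/335 F=612352/88105] → run B
t=8: vr[A=2048/335 B=1119232/141705 D=2048/335 E=2048/335 F=612352/88105] → run A
t=9: vr[B=1119232/141705 D=2048/335 E=2048/335 F=612352/88105] → run D
t=10: vr[B=1119232/141705 D=3072/335 E=2048/335 F=612352/88105] → run E
t=11: vr[B=1119232/141705 D=3072/335 E=3072/335 F=612352/88105] → run F
t=12: vr[B=1119232/141705 D=3072/335 E=3072/335 F=783872/88105] → run B
t=13: vr[B=487424/47235 D=3072/335 E=3072/335 F=783872/88105] → run F
t=14: vr[B=487424/47235 D=3072/335 E=3072/335 F=955392/88105] → run D
t=15: vr[B=487424/47235 D=4096/335 E=3072/335 F=955392/88105] → run E
t=16: vr[B=487424/47235 D=4096/335 E=4096/335 F=955392/88105] → run B
t=17: vr[B=1805312/141705 D=4096/335 E=4096/335 F=955392/88105] → run F
t=18: vr[B=1805312/141705 D=4096/335 E=4096/335 F=1126912/88105] → run D
t=19: vr[B=1805312/141705 D=1024/67 E=4096/335 F=1126912/88105] → run E
t=20: vr[B=1805312/141705 D=1024/67 E=1024/67 F=1126912/88105] → run B
t=21: vr[B=2148352/141705 D=1024/67 E=1024/67 F=1126912/88105] → run F
t=22: vr[B=2148352/141705 D=1024/67 E=1024/67 F=1298432/88105] → run F
t=23: vr[B=2148352/141705 D=1024/67 E=1024/67] → run B
t=24: vr[B=830464/47235 D=1024/67 E=1024/67] → run D
t=25: vr[B=830464/47235 D=6144/335 E=1024/67] → run E
t=26: vr[B=830464/47235 D=6144/335] → run B
t=27: vr[D=6144/335] → run D
t=28: (idle)
t=29: (idle)
t=30: (idle)

vruntime(D, start of tick 21) = 1024/67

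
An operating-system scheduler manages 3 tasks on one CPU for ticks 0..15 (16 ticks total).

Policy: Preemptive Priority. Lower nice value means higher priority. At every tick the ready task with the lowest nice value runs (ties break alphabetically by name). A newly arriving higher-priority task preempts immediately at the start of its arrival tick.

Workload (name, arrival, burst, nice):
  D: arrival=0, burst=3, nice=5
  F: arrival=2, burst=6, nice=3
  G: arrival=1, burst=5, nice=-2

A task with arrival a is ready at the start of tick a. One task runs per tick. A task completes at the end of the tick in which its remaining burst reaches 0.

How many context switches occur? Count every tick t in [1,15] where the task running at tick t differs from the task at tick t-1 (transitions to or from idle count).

context switches = 4

t=0: ready={D} → run D
t=1: ready={D,G} → run G
t=2: ready={D,F,G} → run G
t=3: ready={D,F,G} → run G
t=4: ready={D,F,G} → run G
t=5: ready={D,F,G} → run G
t=6: ready={D,F} → run F
t=7: ready={D,F} → run F
t=8: ready={D,F} → run F
t=9: ready={D,F} → run F
t=10: ready={D,F} → run F
t=11: ready={D,F} → run F
t=12: ready={D} → run D
t=13: ready={D} → run D
t=14: (idle)
t=15: (idle)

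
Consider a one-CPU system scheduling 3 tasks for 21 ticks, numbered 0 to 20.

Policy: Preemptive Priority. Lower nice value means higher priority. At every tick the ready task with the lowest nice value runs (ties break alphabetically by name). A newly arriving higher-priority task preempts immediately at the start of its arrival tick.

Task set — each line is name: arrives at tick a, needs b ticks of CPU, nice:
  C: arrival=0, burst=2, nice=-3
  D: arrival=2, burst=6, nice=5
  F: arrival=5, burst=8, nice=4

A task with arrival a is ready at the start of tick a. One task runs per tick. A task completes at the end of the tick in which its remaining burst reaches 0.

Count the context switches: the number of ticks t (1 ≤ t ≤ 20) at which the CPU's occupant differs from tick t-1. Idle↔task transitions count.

context switches = 4

t=0: ready={C} → run C
t=1: ready={C} → run C
t=2: ready={D} → run D
t=3: ready={D} → run D
t=4: ready={D} → run D
t=5: ready={D,F} → run F
t=6: ready={D,F} → run F
t=7: ready={D,F} → run F
t=8: ready={D,F} → run F
t=9: ready={D,F} → run F
t=10: ready={D,F} → run F
t=11: ready={D,F} → run F
t=12: ready={D,F} → run F
t=13: ready={D} → run D
t=14: ready={D} → run D
t=15: ready={D} → run D
t=16: (idle)
t=17: (idle)
t=18: (idle)
t=19: (idle)
t=20: (idle)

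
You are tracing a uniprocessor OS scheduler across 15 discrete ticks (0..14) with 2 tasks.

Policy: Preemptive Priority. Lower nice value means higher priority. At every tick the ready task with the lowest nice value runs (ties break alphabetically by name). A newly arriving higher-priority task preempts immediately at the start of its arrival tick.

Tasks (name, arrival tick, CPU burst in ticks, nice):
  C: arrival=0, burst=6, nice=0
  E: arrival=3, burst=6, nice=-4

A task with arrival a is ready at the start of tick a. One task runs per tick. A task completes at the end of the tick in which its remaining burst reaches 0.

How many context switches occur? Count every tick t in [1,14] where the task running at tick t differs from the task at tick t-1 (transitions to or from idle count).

t=0: ready={C} → run C
t=1: ready={C} → run C
t=2: ready={C} → run C
t=3: ready={C,E} → run E
t=4: ready={C,E} → run E
t=5: ready={C,E} → run E
t=6: ready={C,E} → run E
t=7: ready={C,E} → run E
t=8: ready={C,E} → run E
t=9: ready={C} → run C
t=10: ready={C} → run C
t=11: ready={C} → run C
t=12: (idle)
t=13: (idle)
t=14: (idle)

context switches = 3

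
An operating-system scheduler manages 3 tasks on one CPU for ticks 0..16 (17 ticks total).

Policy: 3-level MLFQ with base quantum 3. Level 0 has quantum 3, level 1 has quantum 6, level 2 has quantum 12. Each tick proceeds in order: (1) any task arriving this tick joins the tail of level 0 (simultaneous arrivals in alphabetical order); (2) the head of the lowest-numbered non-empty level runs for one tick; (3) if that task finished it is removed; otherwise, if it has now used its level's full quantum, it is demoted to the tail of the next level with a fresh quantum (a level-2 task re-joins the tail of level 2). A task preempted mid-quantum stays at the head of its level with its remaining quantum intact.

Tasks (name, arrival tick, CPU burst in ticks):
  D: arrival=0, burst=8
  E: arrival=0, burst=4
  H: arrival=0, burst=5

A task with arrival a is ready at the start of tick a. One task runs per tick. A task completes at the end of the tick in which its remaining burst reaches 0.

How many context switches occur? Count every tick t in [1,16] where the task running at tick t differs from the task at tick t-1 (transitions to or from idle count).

t=0: L0/L1/L2 = DEH/-/- → run D
t=1: L0/L1/L2 = DEH/-/- → run D
t=2: L0/L1/L2 = DEH/-/- → run D
t=3: L0/L1/L2 = EH/D/- → run E
t=4: L0/L1/L2 = EH/D/- → run E
t=5: L0/L1/L2 = EH/D/- → run E
t=6: L0/L1/L2 = H/DE/- → run H
t=7: L0/L1/L2 = H/DE/- → run H
t=8: L0/L1/L2 = H/DE/- → run H
t=9: L0/L1/L2 = -/DEH/- → run D
t=10: L0/L1/L2 = -/DEH/- → run D
t=11: L0/L1/L2 = -/DEH/- → run D
t=12: L0/L1/L2 = -/DEH/- → run D
t=13: L0/L1/L2 = -/DEH/- → run D
t=14: L0/L1/L2 = -/EH/- → run E
t=15: L0/L1/L2 = -/H/- → run H
t=16: L0/L1/L2 = -/H/- → run H

context switches = 5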